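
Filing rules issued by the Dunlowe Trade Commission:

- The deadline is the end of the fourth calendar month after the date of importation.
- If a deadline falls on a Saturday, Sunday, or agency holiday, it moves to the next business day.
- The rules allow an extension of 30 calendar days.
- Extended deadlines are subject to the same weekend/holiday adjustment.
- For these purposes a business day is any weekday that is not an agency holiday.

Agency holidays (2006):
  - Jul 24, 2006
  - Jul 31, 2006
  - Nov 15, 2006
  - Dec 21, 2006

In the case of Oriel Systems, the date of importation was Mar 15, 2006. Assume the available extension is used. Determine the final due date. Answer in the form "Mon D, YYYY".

Aug 31, 2006

4 months after Mar 15, 2006 falls in July 2006; the last day of that month is Jul 31, 2006.
Jul 31, 2006 is a listed holiday; the next business day is Aug 1, 2006 (Tuesday).
With the 30-day extension, Aug 1, 2006 becomes Aug 31, 2006.
Aug 31, 2006 (Thursday) is already a business day.
Final deadline: Aug 31, 2006.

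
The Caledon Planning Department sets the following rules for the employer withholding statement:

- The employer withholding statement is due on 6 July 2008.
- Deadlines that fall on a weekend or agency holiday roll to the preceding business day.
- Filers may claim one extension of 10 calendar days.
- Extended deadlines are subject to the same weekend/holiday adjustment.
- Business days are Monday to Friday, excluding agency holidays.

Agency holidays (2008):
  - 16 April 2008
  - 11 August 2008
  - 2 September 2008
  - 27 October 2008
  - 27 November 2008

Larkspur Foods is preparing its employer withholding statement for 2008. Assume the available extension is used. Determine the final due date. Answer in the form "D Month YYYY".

Start from the fixed due date, 6 July 2008.
6 July 2008 falls on a Sunday. Rolling to the preceding business day gives 4 July 2008, a Friday.
The 10-calendar-day extension moves the deadline from 4 July 2008 to 14 July 2008.
Since 14 July 2008 is a Monday and not a holiday, the date is unchanged.
Deadline: 14 July 2008.

14 July 2008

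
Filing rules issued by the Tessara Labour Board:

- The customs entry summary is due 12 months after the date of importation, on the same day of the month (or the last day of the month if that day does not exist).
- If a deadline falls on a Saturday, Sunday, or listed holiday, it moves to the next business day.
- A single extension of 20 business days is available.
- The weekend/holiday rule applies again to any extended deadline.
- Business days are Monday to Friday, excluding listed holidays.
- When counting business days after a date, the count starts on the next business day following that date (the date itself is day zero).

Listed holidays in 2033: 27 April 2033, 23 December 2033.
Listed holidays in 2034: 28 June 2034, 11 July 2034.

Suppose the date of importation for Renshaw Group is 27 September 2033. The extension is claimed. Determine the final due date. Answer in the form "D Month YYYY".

12 months after 27 September 2033, on the same day of the month, is 27 September 2034.
27 September 2034 (Wednesday) is already a business day.
Applying the 20-business-day extension: 20 business days after 27 September 2034 is 25 October 2034.
25 October 2034 falls on a Wednesday, which is a business day, so no adjustment is needed.
Final deadline: 25 October 2034.

25 October 2034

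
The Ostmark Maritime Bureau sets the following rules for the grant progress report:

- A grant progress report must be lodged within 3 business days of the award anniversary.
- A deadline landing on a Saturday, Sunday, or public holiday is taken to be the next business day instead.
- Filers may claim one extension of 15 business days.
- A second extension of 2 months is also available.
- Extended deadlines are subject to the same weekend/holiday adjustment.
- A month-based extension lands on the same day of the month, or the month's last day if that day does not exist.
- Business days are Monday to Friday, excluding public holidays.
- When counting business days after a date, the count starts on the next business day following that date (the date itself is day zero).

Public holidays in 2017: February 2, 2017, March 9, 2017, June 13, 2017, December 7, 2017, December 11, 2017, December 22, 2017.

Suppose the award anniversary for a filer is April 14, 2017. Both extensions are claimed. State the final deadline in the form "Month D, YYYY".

July 10, 2017

Starting the day after April 14, 2017 and counting 3 business days lands on April 19, 2017.
Since April 19, 2017 is a Wednesday and not a holiday, the date is unchanged.
Counting 15 further business days from April 19, 2017 reaches May 10, 2017.
May 10, 2017 is a Wednesday and not a listed holiday, so it stands.
The 2 months extension carries May 10, 2017 to July 10, 2017.
July 10, 2017 (Monday) is already a business day.
Final deadline: July 10, 2017.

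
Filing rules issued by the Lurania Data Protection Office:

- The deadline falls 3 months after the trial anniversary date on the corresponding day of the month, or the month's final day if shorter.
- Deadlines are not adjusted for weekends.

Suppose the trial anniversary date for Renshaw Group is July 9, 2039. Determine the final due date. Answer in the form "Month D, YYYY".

Moving 3 months forward from July 9, 2039 on the corresponding day gives October 9, 2039.
October 9, 2039 is a Sunday; no weekend or holiday adjustment applies.
Final deadline: October 9, 2039.

October 9, 2039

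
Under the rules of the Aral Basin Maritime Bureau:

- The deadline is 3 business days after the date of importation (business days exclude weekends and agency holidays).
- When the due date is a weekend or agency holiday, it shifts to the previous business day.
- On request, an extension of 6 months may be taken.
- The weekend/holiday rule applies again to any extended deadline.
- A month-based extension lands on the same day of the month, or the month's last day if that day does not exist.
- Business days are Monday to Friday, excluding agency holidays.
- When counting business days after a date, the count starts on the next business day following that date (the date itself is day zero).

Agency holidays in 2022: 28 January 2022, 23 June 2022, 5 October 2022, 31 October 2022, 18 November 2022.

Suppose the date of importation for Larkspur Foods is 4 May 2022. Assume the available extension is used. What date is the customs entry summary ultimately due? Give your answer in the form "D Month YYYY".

Counting 3 business days after 4 May 2022 (skipping weekends and listed holidays) reaches 9 May 2022.
9 May 2022 (Monday) is already a business day.
Applying the 6 months extension: 6 months after 9 May 2022 is 9 November 2022.
9 November 2022 (Wednesday) is already a business day.
Final deadline: 9 November 2022.

9 November 2022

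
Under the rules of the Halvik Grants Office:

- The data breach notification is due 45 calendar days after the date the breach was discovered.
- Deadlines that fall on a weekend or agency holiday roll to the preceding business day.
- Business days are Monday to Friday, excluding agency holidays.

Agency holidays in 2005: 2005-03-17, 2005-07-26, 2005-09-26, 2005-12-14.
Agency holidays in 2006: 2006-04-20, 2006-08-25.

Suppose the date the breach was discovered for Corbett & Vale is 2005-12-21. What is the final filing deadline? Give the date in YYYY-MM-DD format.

2006-02-03

Trigger date 2005-12-21 + 45 calendar days = 2006-02-04.
2006-02-04 falls on a Saturday. Rolling to the preceding business day gives 2006-02-03, a Friday.
Final deadline: 2006-02-03.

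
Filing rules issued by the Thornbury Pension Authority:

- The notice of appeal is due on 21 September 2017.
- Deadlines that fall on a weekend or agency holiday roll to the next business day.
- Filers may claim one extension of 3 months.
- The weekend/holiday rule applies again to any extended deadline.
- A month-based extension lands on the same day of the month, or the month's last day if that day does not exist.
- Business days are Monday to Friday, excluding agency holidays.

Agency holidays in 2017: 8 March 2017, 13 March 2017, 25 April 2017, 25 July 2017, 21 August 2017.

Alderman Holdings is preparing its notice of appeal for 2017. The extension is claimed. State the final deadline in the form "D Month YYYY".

21 December 2017

The statutory due date is 21 September 2017.
21 September 2017 (Thursday) is already a business day.
Add 3 months to 21 September 2017: 21 December 2017.
Since 21 December 2017 is a Thursday and not a holiday, the date is unchanged.
Final deadline: 21 December 2017.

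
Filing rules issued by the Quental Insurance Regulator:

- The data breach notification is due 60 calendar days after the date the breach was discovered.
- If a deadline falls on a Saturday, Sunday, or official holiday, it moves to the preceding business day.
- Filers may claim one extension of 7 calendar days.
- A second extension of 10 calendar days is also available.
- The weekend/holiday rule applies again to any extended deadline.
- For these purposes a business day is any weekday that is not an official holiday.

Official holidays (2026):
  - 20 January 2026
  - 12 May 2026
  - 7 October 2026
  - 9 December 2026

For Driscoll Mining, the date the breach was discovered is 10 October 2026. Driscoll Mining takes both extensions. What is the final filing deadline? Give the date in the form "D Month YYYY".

25 December 2026

Adding 60 calendar days to 10 October 2026 gives 9 December 2026.
9 December 2026 falls on a listed holiday. Rolling to the preceding business day gives 8 December 2026, a Tuesday.
Applying the 7-calendar-day extension: 8 December 2026 + 7 days = 15 December 2026.
15 December 2026 (Tuesday) is already a business day.
Add the 10 calendar-day extension to 15 December 2026: 25 December 2026.
25 December 2026 falls on a Friday, which is a business day, so no adjustment is needed.
The final due date is 25 December 2026.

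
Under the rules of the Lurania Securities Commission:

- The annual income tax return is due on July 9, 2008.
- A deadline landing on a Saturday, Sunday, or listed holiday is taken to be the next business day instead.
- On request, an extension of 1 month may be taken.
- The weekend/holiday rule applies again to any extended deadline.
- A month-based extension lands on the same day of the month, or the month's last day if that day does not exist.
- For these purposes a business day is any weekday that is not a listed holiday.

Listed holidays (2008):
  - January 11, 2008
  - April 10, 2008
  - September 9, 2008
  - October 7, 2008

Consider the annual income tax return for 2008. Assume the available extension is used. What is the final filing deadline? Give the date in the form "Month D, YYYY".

August 11, 2008

The stated deadline is July 9, 2008.
Since July 9, 2008 is a Wednesday and not a holiday, the date is unchanged.
Applying the 1 month extension: 1 month after July 9, 2008 is August 9, 2008.
August 9, 2008 falls on a Saturday. Rolling to the next business day gives August 11, 2008, a Monday.
Deadline: August 11, 2008.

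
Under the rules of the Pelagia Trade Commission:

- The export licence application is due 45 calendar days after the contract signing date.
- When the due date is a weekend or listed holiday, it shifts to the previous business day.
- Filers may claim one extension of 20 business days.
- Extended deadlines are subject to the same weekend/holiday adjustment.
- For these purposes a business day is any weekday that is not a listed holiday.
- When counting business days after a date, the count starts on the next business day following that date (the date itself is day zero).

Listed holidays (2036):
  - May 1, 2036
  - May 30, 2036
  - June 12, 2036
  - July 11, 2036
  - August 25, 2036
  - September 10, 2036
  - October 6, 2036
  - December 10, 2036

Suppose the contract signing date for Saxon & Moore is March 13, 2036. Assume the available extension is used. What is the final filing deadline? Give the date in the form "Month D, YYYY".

Adding 45 calendar days to March 13, 2036 gives April 27, 2036.
Because April 27, 2036 is a Sunday, the deadline becomes April 25, 2036 (Friday).
Applying the 20-business-day extension: 20 business days after April 25, 2036 is May 26, 2036.
Since May 26, 2036 is a Monday and not a holiday, the date is unchanged.
The final due date is May 26, 2036.

May 26, 2036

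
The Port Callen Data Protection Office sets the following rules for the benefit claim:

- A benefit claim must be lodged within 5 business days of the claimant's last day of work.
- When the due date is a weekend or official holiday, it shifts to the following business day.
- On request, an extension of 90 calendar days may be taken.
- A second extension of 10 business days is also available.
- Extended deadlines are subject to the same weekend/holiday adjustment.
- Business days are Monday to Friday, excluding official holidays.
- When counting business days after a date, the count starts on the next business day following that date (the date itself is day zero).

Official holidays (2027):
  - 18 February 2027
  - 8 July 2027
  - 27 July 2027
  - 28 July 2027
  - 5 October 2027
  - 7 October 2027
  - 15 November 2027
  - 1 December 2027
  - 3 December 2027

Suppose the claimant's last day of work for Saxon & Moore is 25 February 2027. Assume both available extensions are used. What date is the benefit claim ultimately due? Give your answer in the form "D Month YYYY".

Counting 5 business days after 25 February 2027 (skipping weekends and listed holidays) reaches 4 March 2027.
Since 4 March 2027 is a Thursday and not a holiday, the date is unchanged.
The 90-calendar-day extension moves the deadline from 4 March 2027 to 2 June 2027.
2 June 2027 falls on a Wednesday, which is a business day, so no adjustment is needed.
The 10-business-day extension runs from 2 June 2027 to 16 June 2027.
Since 16 June 2027 is a Wednesday and not a holiday, the date is unchanged.
Final deadline: 16 June 2027.

16 June 2027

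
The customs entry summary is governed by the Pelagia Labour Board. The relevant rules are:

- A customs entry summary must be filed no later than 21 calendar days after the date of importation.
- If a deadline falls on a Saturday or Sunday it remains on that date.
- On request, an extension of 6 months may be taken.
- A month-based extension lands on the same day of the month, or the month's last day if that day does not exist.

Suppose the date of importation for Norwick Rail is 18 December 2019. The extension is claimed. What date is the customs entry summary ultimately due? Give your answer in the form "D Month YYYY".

8 July 2020

Adding 21 calendar days to 18 December 2019 gives 8 January 2020.
No adjustment is made for weekends or holidays, so 8 January 2020 stands.
Add 6 months to 8 January 2020: 8 July 2020.
8 July 2020 is a Wednesday; no weekend or holiday adjustment applies.
Deadline: 8 July 2020.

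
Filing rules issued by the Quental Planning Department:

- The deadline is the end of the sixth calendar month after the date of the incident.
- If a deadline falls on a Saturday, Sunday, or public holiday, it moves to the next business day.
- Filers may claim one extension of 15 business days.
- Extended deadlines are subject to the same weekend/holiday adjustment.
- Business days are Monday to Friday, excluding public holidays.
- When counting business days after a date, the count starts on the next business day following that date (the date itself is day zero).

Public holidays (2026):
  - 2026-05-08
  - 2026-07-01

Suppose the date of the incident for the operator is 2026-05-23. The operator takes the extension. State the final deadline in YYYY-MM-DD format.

2026-12-21

6 months after 2026-05-23 is November 2026; that month ends on 2026-11-30.
2026-11-30 is a Monday and not a listed holiday, so it stands.
Applying the 15-business-day extension: 15 business days after 2026-11-30 is 2026-12-21.
2026-12-21 (Monday) is already a business day.
The final due date is 2026-12-21.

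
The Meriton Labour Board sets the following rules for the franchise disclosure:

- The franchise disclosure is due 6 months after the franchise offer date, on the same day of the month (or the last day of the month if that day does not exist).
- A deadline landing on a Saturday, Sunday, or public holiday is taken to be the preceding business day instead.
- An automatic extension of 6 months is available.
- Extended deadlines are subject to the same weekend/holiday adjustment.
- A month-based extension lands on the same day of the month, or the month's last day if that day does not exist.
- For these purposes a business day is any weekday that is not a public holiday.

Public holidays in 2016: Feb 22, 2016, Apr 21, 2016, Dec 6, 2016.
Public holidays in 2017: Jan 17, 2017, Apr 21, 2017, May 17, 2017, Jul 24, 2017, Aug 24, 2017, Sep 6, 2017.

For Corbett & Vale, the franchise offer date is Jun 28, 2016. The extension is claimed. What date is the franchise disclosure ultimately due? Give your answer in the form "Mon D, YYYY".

6 months after Jun 28, 2016, on the same day of the month, is Dec 28, 2016.
Dec 28, 2016 is a Wednesday and not a listed holiday, so it stands.
Add 6 months to Dec 28, 2016: Jun 28, 2017.
Jun 28, 2017 (Wednesday) is already a business day.
Final deadline: Jun 28, 2017.

Jun 28, 2017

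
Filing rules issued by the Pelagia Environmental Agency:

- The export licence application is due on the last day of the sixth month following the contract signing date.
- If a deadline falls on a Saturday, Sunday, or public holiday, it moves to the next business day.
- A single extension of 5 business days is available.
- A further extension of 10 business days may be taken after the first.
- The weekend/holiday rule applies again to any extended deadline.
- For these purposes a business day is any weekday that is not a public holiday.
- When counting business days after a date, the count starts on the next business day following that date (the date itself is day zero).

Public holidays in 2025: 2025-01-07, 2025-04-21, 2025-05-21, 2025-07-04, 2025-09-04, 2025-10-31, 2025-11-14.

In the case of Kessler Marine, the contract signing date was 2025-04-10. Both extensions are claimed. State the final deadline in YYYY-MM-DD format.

6 months after 2025-04-10 falls in October 2025; the last day of that month is 2025-10-31.
2025-10-31 is a listed holiday; the next business day is 2025-11-03 (Monday).
The 5-business-day extension runs from 2025-11-03 to 2025-11-10.
2025-11-10 (Monday) is already a business day.
The 10-business-day extension runs from 2025-11-10 to 2025-11-25.
2025-11-25 is a Tuesday and not a listed holiday, so it stands.
Final deadline: 2025-11-25.

2025-11-25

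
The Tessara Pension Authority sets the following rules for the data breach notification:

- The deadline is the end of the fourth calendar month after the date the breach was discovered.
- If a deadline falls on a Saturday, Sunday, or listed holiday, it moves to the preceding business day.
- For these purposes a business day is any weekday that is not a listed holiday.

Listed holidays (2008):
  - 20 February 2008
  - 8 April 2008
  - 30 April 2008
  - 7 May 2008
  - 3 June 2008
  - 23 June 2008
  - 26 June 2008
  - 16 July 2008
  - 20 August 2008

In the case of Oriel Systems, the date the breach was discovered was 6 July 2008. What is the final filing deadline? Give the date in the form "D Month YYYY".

28 November 2008

4 months after 6 July 2008 is November 2008; that month ends on 30 November 2008.
Because 30 November 2008 is a Sunday, the deadline becomes 28 November 2008 (Friday).
The final due date is 28 November 2008.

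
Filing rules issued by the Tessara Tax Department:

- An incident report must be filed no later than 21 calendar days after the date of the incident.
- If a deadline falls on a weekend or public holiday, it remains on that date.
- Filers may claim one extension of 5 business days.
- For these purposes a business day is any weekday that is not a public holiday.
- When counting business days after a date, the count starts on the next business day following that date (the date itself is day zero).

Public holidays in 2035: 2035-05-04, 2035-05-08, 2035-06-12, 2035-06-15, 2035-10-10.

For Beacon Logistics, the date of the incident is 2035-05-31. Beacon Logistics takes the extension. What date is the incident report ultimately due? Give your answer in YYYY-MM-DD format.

Trigger date 2035-05-31 + 21 calendar days = 2035-06-21.
No adjustment is made for weekends or holidays, so 2035-06-21 stands.
Counting 5 further business days from 2035-06-21 reaches 2035-06-28.
2035-06-28 is a Thursday; no weekend or holiday adjustment applies.
So the filing is due 2035-06-28.

2035-06-28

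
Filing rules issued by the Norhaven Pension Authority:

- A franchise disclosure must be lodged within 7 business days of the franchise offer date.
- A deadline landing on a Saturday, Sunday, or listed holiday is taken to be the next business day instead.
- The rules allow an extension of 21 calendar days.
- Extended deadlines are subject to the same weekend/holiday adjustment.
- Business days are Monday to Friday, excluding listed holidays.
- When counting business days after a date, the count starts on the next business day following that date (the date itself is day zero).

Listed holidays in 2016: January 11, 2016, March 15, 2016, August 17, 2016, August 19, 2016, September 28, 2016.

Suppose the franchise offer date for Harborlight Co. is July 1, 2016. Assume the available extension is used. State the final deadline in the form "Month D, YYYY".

Starting the day after July 1, 2016 and counting 7 business days lands on July 12, 2016.
July 12, 2016 falls on a Tuesday, which is a business day, so no adjustment is needed.
The 21-calendar-day extension moves the deadline from July 12, 2016 to August 2, 2016.
August 2, 2016 (Tuesday) is already a business day.
The final due date is August 2, 2016.

August 2, 2016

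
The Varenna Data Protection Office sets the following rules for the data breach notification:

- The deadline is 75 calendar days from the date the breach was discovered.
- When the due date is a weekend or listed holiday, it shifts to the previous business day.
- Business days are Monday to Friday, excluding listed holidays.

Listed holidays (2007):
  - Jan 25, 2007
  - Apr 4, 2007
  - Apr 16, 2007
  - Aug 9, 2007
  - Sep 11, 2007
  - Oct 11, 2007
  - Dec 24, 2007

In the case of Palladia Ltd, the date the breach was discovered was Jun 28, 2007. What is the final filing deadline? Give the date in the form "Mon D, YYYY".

Trigger date Jun 28, 2007 + 75 calendar days = Sep 11, 2007.
Sep 11, 2007 falls on a listed holiday. Rolling to the preceding business day gives Sep 10, 2007, a Monday.
The final due date is Sep 10, 2007.

Sep 10, 2007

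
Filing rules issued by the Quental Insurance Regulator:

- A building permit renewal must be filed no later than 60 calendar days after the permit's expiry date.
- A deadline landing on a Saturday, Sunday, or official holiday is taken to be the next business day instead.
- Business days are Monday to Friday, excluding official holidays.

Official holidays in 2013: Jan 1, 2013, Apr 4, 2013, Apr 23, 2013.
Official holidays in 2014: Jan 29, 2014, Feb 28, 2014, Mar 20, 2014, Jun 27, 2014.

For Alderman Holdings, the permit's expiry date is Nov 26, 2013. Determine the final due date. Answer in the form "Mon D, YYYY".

From Nov 26, 2013, 60 calendar days later is Jan 25, 2014.
Jan 25, 2014 falls on a Saturday. Rolling to the next business day gives Jan 27, 2014, a Monday.
Final deadline: Jan 27, 2014.

Jan 27, 2014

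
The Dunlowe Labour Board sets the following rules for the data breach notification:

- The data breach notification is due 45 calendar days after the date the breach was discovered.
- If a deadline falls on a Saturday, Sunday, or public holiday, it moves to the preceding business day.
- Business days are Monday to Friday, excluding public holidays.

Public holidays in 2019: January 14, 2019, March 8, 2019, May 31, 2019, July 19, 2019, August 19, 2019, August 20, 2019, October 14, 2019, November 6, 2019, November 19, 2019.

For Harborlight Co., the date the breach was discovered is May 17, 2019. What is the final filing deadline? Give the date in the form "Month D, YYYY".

Trigger date May 17, 2019 + 45 calendar days = July 1, 2019.
July 1, 2019 (Monday) is already a business day.
Final deadline: July 1, 2019.

July 1, 2019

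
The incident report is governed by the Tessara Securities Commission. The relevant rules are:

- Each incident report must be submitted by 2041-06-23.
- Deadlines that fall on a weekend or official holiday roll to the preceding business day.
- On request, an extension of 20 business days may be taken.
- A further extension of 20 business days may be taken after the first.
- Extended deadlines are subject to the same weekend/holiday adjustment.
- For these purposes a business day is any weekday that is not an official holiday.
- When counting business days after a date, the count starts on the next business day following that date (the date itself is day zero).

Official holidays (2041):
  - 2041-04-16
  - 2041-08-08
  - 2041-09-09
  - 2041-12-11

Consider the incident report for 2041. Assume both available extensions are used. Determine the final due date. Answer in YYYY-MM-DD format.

2041-08-19

The statutory due date is 2041-06-23.
2041-06-23 is a Sunday; the preceding business day is 2041-06-21 (Friday).
Counting 20 further business days from 2041-06-21 reaches 2041-07-19.
2041-07-19 is a Friday and not a listed holiday, so it stands.
Counting 20 further business days from 2041-07-19 reaches 2041-08-19.
2041-08-19 is a Monday and not a listed holiday, so it stands.
The final due date is 2041-08-19.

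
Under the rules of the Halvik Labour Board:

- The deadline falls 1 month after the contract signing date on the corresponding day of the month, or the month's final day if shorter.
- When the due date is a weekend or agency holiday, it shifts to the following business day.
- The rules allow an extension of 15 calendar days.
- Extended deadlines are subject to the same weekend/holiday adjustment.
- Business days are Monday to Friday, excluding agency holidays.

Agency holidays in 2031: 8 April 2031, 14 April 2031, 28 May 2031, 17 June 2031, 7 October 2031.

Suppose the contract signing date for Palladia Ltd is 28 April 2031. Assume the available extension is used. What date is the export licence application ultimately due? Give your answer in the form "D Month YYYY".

Moving 1 month forward from 28 April 2031 on the corresponding day gives 28 May 2031.
28 May 2031 is a listed holiday, so it moves to the next business day, 29 May 2031 (Thursday).
With the 15-day extension, 29 May 2031 becomes 13 June 2031.
13 June 2031 (Friday) is already a business day.
So the filing is due 13 June 2031.

13 June 2031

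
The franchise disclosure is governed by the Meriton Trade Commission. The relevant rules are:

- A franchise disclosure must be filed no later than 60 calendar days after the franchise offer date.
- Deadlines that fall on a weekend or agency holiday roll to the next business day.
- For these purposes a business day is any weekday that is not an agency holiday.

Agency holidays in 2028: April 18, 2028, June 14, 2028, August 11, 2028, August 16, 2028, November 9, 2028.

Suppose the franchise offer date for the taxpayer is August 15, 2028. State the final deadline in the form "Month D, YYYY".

October 16, 2028

60 calendar days after August 15, 2028 is October 14, 2028.
October 14, 2028 falls on a Saturday. Rolling to the next business day gives October 16, 2028, a Monday.
The final due date is October 16, 2028.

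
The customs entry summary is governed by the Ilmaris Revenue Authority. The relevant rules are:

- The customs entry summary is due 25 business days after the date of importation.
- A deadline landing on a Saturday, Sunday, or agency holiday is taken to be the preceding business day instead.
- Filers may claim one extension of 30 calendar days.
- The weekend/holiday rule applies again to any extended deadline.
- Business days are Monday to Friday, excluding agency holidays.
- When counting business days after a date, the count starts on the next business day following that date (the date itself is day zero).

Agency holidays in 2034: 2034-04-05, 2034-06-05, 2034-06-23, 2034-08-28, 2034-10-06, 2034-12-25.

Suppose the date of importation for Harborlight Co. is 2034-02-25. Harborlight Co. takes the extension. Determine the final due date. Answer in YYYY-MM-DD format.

2034-04-28

25 business days after 2034-02-25, excluding weekends and holidays, is 2034-03-31.
2034-03-31 falls on a Friday, which is a business day, so no adjustment is needed.
The 30-calendar-day extension moves the deadline from 2034-03-31 to 2034-04-30.
Because 2034-04-30 is a Sunday, the deadline becomes 2034-04-28 (Friday).
Deadline: 2034-04-28.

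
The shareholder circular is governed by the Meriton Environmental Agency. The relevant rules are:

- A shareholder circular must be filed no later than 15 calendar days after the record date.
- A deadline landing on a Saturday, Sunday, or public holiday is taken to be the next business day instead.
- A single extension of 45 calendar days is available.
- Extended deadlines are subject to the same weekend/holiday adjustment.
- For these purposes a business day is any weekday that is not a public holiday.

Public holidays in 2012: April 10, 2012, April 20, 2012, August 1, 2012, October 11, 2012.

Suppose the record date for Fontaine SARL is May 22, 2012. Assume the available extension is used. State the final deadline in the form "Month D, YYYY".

July 23, 2012

Adding 15 calendar days to May 22, 2012 gives June 6, 2012.
Since June 6, 2012 is a Wednesday and not a holiday, the date is unchanged.
With the 45-day extension, June 6, 2012 becomes July 21, 2012.
July 21, 2012 is a Saturday, so it moves to the next business day, July 23, 2012 (Monday).
The final due date is July 23, 2012.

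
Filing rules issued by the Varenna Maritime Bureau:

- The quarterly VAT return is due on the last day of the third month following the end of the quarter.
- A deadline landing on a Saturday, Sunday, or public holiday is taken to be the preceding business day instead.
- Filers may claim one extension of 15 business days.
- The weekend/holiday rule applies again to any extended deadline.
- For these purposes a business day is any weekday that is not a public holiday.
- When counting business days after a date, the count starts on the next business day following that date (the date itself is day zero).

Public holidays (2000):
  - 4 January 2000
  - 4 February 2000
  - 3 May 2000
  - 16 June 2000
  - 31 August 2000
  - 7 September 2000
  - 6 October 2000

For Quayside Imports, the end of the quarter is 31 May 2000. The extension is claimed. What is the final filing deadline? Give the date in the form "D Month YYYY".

The third month after 31 May 2000 is August 2000, whose last day is 31 August 2000.
31 August 2000 is a listed holiday; the preceding business day is 30 August 2000 (Wednesday).
Applying the 15-business-day extension: 15 business days after 30 August 2000 is 22 September 2000.
22 September 2000 is a Friday and not a listed holiday, so it stands.
The final due date is 22 September 2000.

22 September 2000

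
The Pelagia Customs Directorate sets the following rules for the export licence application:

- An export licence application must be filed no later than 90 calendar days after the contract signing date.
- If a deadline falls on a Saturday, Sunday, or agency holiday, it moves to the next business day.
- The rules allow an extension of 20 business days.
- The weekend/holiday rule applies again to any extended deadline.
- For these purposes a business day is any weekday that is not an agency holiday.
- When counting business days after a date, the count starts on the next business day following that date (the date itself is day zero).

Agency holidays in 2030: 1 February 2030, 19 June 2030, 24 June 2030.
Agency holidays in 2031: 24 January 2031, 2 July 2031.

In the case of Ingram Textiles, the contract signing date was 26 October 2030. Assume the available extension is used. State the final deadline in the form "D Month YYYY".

From 26 October 2030, 90 calendar days later is 24 January 2031.
24 January 2031 falls on a listed holiday. Rolling to the next business day gives 27 January 2031, a Monday.
Counting 20 further business days from 27 January 2031 reaches 24 February 2031.
Since 24 February 2031 is a Monday and not a holiday, the date is unchanged.
So the filing is due 24 February 2031.

24 February 2031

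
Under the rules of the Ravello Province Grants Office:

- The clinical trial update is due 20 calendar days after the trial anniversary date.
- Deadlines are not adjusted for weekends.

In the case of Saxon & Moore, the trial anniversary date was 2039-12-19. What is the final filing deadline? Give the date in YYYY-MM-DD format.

Trigger date 2039-12-19 + 20 calendar days = 2040-01-08.
2040-01-08 falls on a Sunday. The rules make no weekend/holiday allowance, so it remains 2040-01-08.
So the filing is due 2040-01-08.

2040-01-08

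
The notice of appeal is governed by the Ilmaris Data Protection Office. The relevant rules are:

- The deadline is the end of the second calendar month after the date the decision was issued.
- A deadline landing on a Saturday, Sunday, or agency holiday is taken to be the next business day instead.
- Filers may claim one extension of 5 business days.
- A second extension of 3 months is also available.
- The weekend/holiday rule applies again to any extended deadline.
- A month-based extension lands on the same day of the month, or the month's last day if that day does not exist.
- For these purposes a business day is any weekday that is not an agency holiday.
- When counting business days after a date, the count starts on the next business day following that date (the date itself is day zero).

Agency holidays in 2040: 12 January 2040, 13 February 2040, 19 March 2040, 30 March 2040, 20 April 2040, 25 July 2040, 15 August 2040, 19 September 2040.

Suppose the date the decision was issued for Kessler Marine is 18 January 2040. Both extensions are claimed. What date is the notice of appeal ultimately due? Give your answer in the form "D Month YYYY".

2 months after 18 January 2040 falls in March 2040; the last day of that month is 31 March 2040.
31 March 2040 falls on a Saturday. Rolling to the next business day gives 2 April 2040, a Monday.
The 5-business-day extension runs from 2 April 2040 to 9 April 2040.
9 April 2040 is a Monday and not a listed holiday, so it stands.
Applying the 3 months extension: 3 months after 9 April 2040 is 9 July 2040.
9 July 2040 (Monday) is already a business day.
Final deadline: 9 July 2040.

9 July 2040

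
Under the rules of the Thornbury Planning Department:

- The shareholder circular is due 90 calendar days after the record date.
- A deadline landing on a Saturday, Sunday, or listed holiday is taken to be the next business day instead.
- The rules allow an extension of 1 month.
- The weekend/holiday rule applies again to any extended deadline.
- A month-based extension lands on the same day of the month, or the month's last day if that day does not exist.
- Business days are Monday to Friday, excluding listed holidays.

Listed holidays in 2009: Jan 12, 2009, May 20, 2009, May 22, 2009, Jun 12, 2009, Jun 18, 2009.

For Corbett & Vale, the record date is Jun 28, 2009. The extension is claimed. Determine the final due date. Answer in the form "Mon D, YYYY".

From Jun 28, 2009, 90 calendar days later is Sep 26, 2009.
Sep 26, 2009 falls on a Saturday. Rolling to the next business day gives Sep 28, 2009, a Monday.
Add 1 month to Sep 28, 2009: Oct 28, 2009.
Oct 28, 2009 (Wednesday) is already a business day.
Deadline: Oct 28, 2009.

Oct 28, 2009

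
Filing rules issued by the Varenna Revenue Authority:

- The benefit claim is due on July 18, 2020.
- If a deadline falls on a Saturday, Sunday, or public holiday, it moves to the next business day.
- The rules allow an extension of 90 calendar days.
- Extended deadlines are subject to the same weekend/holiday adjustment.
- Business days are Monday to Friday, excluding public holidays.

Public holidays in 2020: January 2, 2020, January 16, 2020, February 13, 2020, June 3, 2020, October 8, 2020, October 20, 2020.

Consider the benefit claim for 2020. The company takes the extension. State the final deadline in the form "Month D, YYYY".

The stated deadline is July 18, 2020.
July 18, 2020 is a Saturday; the next business day is July 20, 2020 (Monday).
Add the 90 calendar-day extension to July 20, 2020: October 18, 2020.
October 18, 2020 falls on a Sunday. Rolling to the next business day gives October 19, 2020, a Monday.
Deadline: October 19, 2020.

October 19, 2020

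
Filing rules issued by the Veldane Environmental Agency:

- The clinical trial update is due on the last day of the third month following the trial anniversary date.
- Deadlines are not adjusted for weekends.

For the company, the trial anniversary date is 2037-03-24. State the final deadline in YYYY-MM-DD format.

3 months after 2037-03-24 is June 2037; that month ends on 2037-06-30.
No adjustment is made for weekends or holidays, so 2037-06-30 stands.
So the filing is due 2037-06-30.

2037-06-30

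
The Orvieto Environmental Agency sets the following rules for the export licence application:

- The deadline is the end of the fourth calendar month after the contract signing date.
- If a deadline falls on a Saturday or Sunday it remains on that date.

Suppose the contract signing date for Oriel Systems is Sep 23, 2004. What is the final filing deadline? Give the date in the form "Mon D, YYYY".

4 months after Sep 23, 2004 falls in January 2005; the last day of that month is Jan 31, 2005.
No adjustment is made for weekends or holidays, so Jan 31, 2005 stands.
Deadline: Jan 31, 2005.

Jan 31, 2005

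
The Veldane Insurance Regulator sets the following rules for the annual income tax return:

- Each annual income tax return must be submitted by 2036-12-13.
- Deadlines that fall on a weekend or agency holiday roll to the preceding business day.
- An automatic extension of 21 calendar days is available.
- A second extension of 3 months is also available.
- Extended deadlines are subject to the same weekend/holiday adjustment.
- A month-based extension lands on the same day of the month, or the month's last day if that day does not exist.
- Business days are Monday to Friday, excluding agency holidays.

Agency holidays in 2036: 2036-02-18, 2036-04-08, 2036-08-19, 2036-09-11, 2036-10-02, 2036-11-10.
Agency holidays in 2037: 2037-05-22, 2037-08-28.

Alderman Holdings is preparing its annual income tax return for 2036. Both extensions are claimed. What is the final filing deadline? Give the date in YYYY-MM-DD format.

2037-04-02

The statutory due date is 2036-12-13.
2036-12-13 is a Saturday; the preceding business day is 2036-12-12 (Friday).
Add the 21 calendar-day extension to 2036-12-12: 2037-01-02.
2037-01-02 (Friday) is already a business day.
Add 3 months to 2037-01-02: 2037-04-02.
2037-04-02 falls on a Thursday, which is a business day, so no adjustment is needed.
The final due date is 2037-04-02.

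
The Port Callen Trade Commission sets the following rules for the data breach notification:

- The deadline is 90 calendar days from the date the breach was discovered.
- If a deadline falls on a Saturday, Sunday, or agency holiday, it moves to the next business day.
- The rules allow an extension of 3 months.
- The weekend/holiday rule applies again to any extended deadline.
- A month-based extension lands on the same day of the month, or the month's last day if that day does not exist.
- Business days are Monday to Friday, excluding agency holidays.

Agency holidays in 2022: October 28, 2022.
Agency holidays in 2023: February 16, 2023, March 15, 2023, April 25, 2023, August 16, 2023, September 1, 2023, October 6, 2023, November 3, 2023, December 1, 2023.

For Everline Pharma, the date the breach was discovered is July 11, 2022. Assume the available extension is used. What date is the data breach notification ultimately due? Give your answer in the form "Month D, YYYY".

January 10, 2023

Trigger date July 11, 2022 + 90 calendar days = October 9, 2022.
October 9, 2022 is a Sunday, so it moves to the next business day, October 10, 2022 (Monday).
Applying the 3 months extension: 3 months after October 10, 2022 is January 10, 2023.
Since January 10, 2023 is a Tuesday and not a holiday, the date is unchanged.
The final due date is January 10, 2023.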